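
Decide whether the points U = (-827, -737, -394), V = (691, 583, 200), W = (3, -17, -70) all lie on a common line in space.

No

UV = (1518, 1320, 594), UW = (830, 720, 324).
Comparing components 3 and 1: (594)(830) − (1518)(324) = 1188 ≠ 0, so UV and UW are not parallel and the points are not collinear.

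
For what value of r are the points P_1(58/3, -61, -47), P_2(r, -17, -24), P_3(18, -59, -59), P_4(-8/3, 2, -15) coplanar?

The points are coplanar iff P_1P_2 · (P_1P_3 × P_1P_4) = 0.
Expanding, this is linear in r: (820)r + (-3280) = 0.
So r = 4.

4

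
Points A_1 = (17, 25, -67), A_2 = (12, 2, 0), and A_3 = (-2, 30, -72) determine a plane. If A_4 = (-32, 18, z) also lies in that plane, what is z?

-24

Coplanarity requires A_1A_2 · (A_1A_3 × A_1A_4) = 0.
A_1A_2 = (-5, -23, 67), A_1A_3 = (-19, 5, -5); the triple product is linear in z with coefficient -462 and constant term -11088.
Setting it to zero: z = -24.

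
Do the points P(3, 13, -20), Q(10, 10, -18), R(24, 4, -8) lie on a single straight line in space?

No

PQ = (7, -3, 2), PR = (21, -9, 12).
Comparing components 2 and 3: (-3)(12) − (2)(-9) = -18 ≠ 0, so PQ and PR are not parallel and the points are not collinear.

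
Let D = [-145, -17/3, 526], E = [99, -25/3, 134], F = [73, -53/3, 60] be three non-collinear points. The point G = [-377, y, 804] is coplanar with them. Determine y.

-11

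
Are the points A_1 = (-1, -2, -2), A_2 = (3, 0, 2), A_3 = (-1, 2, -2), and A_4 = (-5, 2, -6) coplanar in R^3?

Yes

A normal to the plane through A_1, A_2, A_3 is n = A_1A_2 × A_1A_3 = (-16, 0, 16).
The plane has equation n·P = -16. For A_4: n·A_4 = -16.
Equal, so A_4 lies in the plane and all four are coplanar.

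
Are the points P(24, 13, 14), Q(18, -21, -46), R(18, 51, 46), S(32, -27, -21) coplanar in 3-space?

The four points are coplanar iff the 3×3 determinant with rows PQ, PR, PS is zero.
Rows: (-6, -34, -60), (-6, 38, 32), (8, -40, -35).
Expanding along the first row: (-6)(-50) − (-34)(-46) + (-60)(-64) = 2576.
Nonzero ⇒ not coplanar.

No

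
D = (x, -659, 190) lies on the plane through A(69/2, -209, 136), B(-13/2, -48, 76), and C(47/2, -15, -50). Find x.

375/2

Coplanarity requires AB · (AC × AD) = 0.
AB = (-41, 161, -60), AC = (-11, 194, -186); the triple product is linear in x with coefficient -18306 and constant term 3432375.
Setting it to zero: x = 375/2.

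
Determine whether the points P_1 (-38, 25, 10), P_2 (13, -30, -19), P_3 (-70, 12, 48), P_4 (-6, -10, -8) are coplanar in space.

With P_1 as base: P_1P_2 = (51, -55, -29), P_1P_3 = (-32, -13, 38), P_1P_4 = (32, -35, -18).
P_1P_3 × P_1P_4 = (1564, 640, 1536).
P_1P_2 · (P_1P_3 × P_1P_4) = 20.
Since 20 ≠ 0, the four points are not coplanar.

No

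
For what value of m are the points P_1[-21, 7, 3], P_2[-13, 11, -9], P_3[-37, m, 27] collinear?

-1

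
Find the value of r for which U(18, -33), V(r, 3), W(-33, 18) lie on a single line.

Collinearity: (V − U) must be parallel to (W − U) = (-51, 51).
Cross-multiplying the components: (r − 18)·(51) = (36)·(-51).
Solving gives r = -18.

-18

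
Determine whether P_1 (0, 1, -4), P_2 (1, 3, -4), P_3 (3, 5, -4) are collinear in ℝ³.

P_1P_2 = (1, 2, 0), P_1P_3 = (3, 4, 0).
Comparing components 1 and 2: (1)(4) − (2)(3) = -2 ≠ 0, so P_1P_2 and P_1P_3 are not parallel and the points are not collinear.

No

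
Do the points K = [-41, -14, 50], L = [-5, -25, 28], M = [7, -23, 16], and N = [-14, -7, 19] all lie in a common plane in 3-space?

The four points are coplanar iff the 3×3 determinant with rows KL, KM, KN is zero.
Rows: (36, -11, -22), (48, -9, -34), (27, 7, -31).
Expanding along the first row: (36)(517) − (-11)(-570) + (-22)(579) = -396.
Nonzero ⇒ not coplanar.

No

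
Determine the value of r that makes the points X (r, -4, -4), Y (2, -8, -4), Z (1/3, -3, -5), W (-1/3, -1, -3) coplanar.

2/3

Coplanarity ⇔ det[XY; XZ; XW] = 0.
Expanding, this is linear in r: (-12)r + (8) = 0.
So r = 2/3.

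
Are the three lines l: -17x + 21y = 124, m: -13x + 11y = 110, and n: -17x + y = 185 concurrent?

No

The three lines meet at one point iff the augmented coefficient matrix [aᵢ bᵢ cᵢ] has rank < 3, i.e. its determinant vanishes.
Here the determinant is 86.
Nonzero, so no common point exists.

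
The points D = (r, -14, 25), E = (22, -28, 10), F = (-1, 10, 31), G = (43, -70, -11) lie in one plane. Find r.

The points are coplanar iff DE · (DF × DG) = 0.
Expanding, this is linear in r: (-84)r + (-84) = 0.
So r = -1.

-1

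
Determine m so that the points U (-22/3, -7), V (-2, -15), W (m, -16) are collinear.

The three points are collinear iff det[UV; UW] = 0.
This determinant is linear in m: (8)m + (32/3) = 0, so m = -4/3.

-4/3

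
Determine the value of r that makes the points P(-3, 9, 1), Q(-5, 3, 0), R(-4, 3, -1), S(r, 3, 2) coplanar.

-7

Coplanarity ⇔ det[PQ; PR; PS] = 0.
Expanding, this is linear in r: (6)r + (42) = 0.
So r = -7.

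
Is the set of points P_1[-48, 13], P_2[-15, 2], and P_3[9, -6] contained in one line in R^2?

P_1P_2 = (33, -11), P_1P_3 = (57, -19).
det[P_1P_2; P_1P_3] = (33)(-19) − (-11)(57) = 0.
The determinant is zero, so the points are collinear.

Yes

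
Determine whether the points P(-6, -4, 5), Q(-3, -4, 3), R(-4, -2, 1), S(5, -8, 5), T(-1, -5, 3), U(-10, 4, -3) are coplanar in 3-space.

No

The plane through P, Q, R has normal n = PQ × PR = (4, 8, 6) and equation n·X = -26.
Checking the remaining points: n·S = -14, n·T = -26, n·U = -26.
Since n·S = -14 ≠ -26, S is off the plane and the points are not all coplanar.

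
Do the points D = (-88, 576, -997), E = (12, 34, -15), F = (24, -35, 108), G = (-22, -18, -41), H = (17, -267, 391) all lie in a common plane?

The plane through D, E, F has normal n = DE × DF = (1092, -516, -396) and equation n·P = 1500.
Checking the remaining points: n·G = 1500, n·H = 1500.
All equal 1500, so all 5 points lie in one plane.

Yes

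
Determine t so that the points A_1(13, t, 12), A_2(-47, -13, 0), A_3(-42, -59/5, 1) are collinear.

7/5

Direction A_2A_3 = (5, 6/5, 1). From the x-coordinate of A_1, the parameter along the line is τ = (13 − (-47))/5 = 12.
Then t = (-13) + 12·(6/5) = 7/5.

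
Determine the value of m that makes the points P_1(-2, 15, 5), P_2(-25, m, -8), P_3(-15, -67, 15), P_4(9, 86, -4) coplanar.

-38

The points are coplanar iff P_1P_2 · (P_1P_3 × P_1P_4) = 0.
Expanding, this is linear in m: (-7)m + (-266) = 0.
So m = -38.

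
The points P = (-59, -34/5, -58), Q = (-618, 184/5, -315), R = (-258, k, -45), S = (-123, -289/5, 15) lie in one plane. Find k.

-242/5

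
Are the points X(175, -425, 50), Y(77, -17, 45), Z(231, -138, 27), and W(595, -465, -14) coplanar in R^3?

The four points are coplanar iff the 3×3 determinant with rows XY, XZ, XW is zero.
Rows: (-98, 408, -5), (56, 287, -23), (420, -40, -64).
Expanding along the first row: (-98)(-19288) − (408)(6076) + (-5)(-122780) = 25116.
Nonzero ⇒ not coplanar.

No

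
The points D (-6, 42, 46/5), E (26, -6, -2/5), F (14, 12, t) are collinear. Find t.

16/5

Direction DE = (32, -48, -48/5). From the x-coordinate of F, the parameter along the line is τ = (14 − (-6))/32 = 5/8.
Then t = 46/5 + 5/8·(-48/5) = 16/5.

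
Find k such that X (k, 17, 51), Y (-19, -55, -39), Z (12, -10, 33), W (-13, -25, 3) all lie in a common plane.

-31

Coplanarity ⇔ det[XY; XZ; XW] = 0.
Expanding, this is linear in k: (270)k + (8370) = 0.
So k = -31.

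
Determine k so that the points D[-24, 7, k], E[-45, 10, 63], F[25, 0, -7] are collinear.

Direction EF = (70, -10, -70). From the x-coordinate of D, the parameter along the line is τ = (-24 − (-45))/70 = 3/10.
Then k = 63 + 3/10·(-70) = 42.

42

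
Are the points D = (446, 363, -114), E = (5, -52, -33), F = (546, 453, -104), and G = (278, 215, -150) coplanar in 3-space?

No

With D as base: DE = (-441, -415, 81), DF = (100, 90, 10), DG = (-168, -148, -36).
DF × DG = (-1760, 1920, 320).
DE · (DF × DG) = 5280.
Since 5280 ≠ 0, the four points are not coplanar.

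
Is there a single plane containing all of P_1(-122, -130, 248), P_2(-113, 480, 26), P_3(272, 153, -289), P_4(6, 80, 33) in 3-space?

No

The four points are coplanar iff the 3×3 determinant with rows P_1P_2, P_1P_3, P_1P_4 is zero.
Rows: (9, 610, -222), (394, 283, -537), (128, 210, -215).
Expanding along the first row: (9)(51925) − (610)(-15974) + (-222)(46516) = -115087.
Nonzero ⇒ not coplanar.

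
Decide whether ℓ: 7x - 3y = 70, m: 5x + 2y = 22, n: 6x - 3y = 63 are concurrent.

No

The three lines meet at one point iff the augmented coefficient matrix [aᵢ bᵢ cᵢ] has rank < 3, i.e. its determinant vanishes.
Here the determinant is 3.
Nonzero, so no common point exists.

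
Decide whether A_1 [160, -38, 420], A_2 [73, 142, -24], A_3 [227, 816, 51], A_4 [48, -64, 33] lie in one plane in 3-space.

Yes

With A_1 as base: A_1A_2 = (-87, 180, -444), A_1A_3 = (67, 854, -369), A_1A_4 = (-112, -26, -387).
A_1A_3 × A_1A_4 = (-340092, 67257, 93906).
A_1A_2 · (A_1A_3 × A_1A_4) = 0.
The scalar triple product vanishes, so the four points are coplanar.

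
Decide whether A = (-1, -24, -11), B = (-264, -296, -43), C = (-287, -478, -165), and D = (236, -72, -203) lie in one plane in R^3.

Yes

A normal to the plane through A, B, C is n = AB × AC = (27360, -31350, 41610).
The plane has equation n·P = 267330. For D: n·D = 267330.
Equal, so D lies in the plane and all four are coplanar.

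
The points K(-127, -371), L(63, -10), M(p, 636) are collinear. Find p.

403

The three points are collinear iff det[KL; KM] = 0.
This determinant is linear in p: (-361)p + (145483) = 0, so p = 403.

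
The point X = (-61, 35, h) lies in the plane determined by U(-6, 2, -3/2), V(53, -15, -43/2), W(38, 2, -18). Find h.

15

The plane through U, V, W has equation (561/2)x + (187/2)y + 748z = -2618.
Substituting X: (748)h + (-13838) = -2618, so h = 15.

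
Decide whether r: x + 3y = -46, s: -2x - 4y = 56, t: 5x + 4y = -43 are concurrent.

No

Intersecting r and s: solving the 2×2 system gives (x, y) = (8, -18).
Substitute into t: (5)(8) + (4)(-18) = -32.
But t requires -43 ≠ -32, so the three lines have no common point.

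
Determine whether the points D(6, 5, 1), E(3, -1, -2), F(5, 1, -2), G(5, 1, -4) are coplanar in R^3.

No

A normal to the plane through D, E, F is n = DE × DF = (6, -6, 6).
The plane has equation n·P = 12. For G: n·G = 0.
0 ≠ 12, so G is off the plane.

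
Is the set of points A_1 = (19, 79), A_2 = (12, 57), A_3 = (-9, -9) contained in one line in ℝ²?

Yes

A_1A_2 = (-7, -22), A_1A_3 = (-28, -88).
Twice the signed area of △A_1A_2A_3 is (-7)(-88) − (-22)(-28) = 0.
The triangle is degenerate (zero area), so the points are collinear.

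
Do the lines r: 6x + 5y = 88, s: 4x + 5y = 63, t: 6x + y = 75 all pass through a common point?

No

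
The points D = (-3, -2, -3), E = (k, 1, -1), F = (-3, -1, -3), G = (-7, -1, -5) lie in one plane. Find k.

Normal to plane DFG: n = (-2, 0, 4); plane equation n·P = -6.
Requiring n·E = -6: (-2)k + (-4) = -6.
So k = 1.

1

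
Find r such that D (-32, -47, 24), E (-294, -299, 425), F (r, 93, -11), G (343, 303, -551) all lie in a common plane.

-2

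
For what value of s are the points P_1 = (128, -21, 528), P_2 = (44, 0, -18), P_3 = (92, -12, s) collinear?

Direction P_1P_2 = (-84, 21, -546). From the x-coordinate of P_3, the parameter along the line is τ = (92 − 128)/(-84) = 3/7.
Then s = 528 + 3/7·(-546) = 294.

294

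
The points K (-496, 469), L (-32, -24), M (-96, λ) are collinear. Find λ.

44

The three points are collinear iff det[KL; KM] = 0.
This determinant is linear in λ: (464)λ + (-20416) = 0, so λ = 44.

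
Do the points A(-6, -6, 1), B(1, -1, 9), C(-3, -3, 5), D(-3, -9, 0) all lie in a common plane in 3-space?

No

The four points are coplanar iff the 3×3 determinant with rows AB, AC, AD is zero.
Rows: (7, 5, 8), (3, 3, 4), (3, -3, -1).
Expanding along the first row: (7)(9) − (5)(-15) + (8)(-18) = -6.
Nonzero ⇒ not coplanar.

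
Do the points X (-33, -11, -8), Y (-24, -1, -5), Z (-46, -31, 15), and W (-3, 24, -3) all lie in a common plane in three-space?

No

A normal to the plane through X, Y, Z is n = XY × XZ = (290, -246, -50).
The plane has equation n·P = -6464. For W: n·W = -6624.
-6624 ≠ -6464, so W is off the plane.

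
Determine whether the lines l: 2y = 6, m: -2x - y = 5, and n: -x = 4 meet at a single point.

Yes

The three lines meet at one point iff the augmented coefficient matrix [aᵢ bᵢ cᵢ] has rank < 3, i.e. its determinant vanishes.
Here the determinant is 0.
It vanishes, so the lines are concurrent at (-4, 3).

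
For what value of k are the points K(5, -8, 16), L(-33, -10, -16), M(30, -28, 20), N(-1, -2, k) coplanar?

16

Coplanarity ⇔ det[KL; KM; KN] = 0.
Expanding, this is linear in k: (810)k + (-12960) = 0.
So k = 16.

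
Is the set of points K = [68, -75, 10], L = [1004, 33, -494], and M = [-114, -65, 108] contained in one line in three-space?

KL = (936, 108, -504), KM = (-182, 10, 98).
Comparing components 2 and 3: (108)(98) − (-504)(10) = 15624 ≠ 0, so KL and KM are not parallel and the points are not collinear.

No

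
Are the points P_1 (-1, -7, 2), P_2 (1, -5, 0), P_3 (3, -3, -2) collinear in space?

Yes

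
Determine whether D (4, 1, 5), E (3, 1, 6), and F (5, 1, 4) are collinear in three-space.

DE = (-1, 0, 1), DF = (1, 0, -1).
DE × DF = (0, 0, 0).
The cross product vanishes, so the three points are collinear.

Yes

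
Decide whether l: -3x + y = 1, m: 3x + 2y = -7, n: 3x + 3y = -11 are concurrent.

No

Lines aᵢx + bᵢy = cᵢ with pairwise distinct directions are concurrent exactly when det[aᵢ bᵢ cᵢ] = 0.
Here the determinant is 18.
Nonzero, so no common point exists.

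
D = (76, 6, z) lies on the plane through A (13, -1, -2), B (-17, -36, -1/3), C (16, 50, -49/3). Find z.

43/3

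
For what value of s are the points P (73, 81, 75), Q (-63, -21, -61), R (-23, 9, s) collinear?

-21

Direction PQ = (-136, -102, -136). From the x-coordinate of R, the parameter along the line is τ = (-23 − 73)/(-136) = 12/17.
Then s = 75 + 12/17·(-136) = -21.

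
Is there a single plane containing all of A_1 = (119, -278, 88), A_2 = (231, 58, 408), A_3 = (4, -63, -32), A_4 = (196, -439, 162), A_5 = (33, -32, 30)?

Yes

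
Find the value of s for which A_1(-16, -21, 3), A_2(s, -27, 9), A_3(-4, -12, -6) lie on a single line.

-24

Collinearity requires A_1A_2 × A_1A_3 = 0; each component is linear in s.
The y-component gives (9)s + (216) = 0, so s = -24.
The remaining components then also vanish.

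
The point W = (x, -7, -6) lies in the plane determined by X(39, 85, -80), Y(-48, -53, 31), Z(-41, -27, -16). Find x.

-19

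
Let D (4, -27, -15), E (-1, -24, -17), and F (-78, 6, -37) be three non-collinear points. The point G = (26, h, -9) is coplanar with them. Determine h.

-36

Coplanarity requires DE · (DF × DG) = 0.
DE = (-5, 3, -2), DF = (-82, 33, -22); the triple product is linear in h with coefficient 54 and constant term 1944.
Setting it to zero: h = -36.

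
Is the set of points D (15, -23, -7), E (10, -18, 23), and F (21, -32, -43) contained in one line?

DE = (-5, 5, 30), DF = (6, -9, -36).
Comparing components 2 and 3: (5)(-36) − (30)(-9) = 90 ≠ 0, so DE and DF are not parallel and the points are not collinear.

No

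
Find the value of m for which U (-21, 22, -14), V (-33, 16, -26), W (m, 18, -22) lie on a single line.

Collinearity requires UV × UW = 0; each component is linear in m.
The y-component gives (-12)m + (-348) = 0, so m = -29.
The remaining components then also vanish.

-29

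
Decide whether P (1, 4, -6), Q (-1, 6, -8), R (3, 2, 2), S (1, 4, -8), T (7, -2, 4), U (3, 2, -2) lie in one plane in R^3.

Yes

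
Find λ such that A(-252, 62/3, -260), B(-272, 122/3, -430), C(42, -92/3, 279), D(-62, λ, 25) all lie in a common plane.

The points are coplanar iff AB · (AC × AD) = 0.
Expanding, this is linear in λ: (-39200)λ + (-548800/3) = 0.
So λ = -14/3.

-14/3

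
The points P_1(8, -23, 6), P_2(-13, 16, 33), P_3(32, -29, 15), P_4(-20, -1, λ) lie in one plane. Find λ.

11

The points are coplanar iff P_1P_2 · (P_1P_3 × P_1P_4) = 0.
Expanding, this is linear in λ: (-810)λ + (8910) = 0.
So λ = 11.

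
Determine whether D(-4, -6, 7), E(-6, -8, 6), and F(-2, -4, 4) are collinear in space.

DE = (-2, -2, -1), DF = (2, 2, -3).
DE × DF = (8, -8, 0).
The cross product is nonzero, so the points do not lie on one line.

No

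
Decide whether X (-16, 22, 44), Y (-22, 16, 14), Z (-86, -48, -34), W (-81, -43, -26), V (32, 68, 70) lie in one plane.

The plane through X, Y, Z has normal n = XY × XZ = (-1632, 1632, 0) and equation n·P = 62016.
Checking the remaining points: n·W = 62016, n·V = 58752.
Since n·V = 58752 ≠ 62016, V is off the plane and the points are not all coplanar.

No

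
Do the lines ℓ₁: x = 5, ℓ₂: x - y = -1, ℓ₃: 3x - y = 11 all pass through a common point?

Lines aᵢx + bᵢy = cᵢ with pairwise distinct directions are concurrent exactly when det[aᵢ bᵢ cᵢ] = 0.
Here the determinant is -2.
Nonzero, so no common point exists.

No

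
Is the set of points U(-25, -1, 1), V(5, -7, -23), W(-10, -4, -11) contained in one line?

Yes

UV = (30, -6, -24), UW = (15, -3, -12).
Each component of UW is 1/2 times the corresponding component of UV, so UW = 1/2·UV and the points are collinear.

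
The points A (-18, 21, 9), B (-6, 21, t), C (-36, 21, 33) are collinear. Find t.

Direction AC = (-18, 0, 24). From the x-coordinate of B, the parameter along the line is τ = (-6 − (-18))/(-18) = -2/3.
Then t = 9 + (-2/3)·(24) = -7.

-7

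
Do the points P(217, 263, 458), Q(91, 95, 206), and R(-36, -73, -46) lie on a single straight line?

PQ = (-126, -168, -252), PR = (-253, -336, -504).
PQ × PR = (0, 252, -168).
The cross product is nonzero, so the points do not lie on one line.

No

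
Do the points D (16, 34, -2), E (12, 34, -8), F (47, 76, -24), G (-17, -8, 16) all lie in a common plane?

No

With D as base: DE = (-4, 0, -6), DF = (31, 42, -22), DG = (-33, -42, 18).
DF × DG = (-168, 168, 84).
DE · (DF × DG) = 168.
Since 168 ≠ 0, the four points are not coplanar.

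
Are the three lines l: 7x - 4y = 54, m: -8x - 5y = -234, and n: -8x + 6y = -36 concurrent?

Yes

Intersecting l and m: solving the 2×2 system gives (x, y) = (18, 18).
Substitute into n: (-8)(18) + (6)(18) = -36.
This equals -36, so (18, 18) lies on all three lines and they are concurrent.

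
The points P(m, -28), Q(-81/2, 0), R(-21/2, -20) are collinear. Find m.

Collinearity: (P − Q) must be parallel to (R − Q) = (30, -20).
Cross-multiplying the components: (m − (-81/2))·(-20) = (-28)·(30).
Solving gives m = 3/2.

3/2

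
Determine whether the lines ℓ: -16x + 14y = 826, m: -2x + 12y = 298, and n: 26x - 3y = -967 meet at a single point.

Yes

The three lines meet at one point iff the augmented coefficient matrix [aᵢ bᵢ cᵢ] has rank < 3, i.e. its determinant vanishes.
Here the determinant is 0.
It vanishes, so the lines are concurrent at (-35, 19).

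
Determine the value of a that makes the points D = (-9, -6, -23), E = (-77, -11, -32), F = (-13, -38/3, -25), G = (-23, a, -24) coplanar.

Coplanarity ⇔ det[DE; DF; DG] = 0.
Expanding, this is linear in a: (-100)a + (-1000/3) = 0.
So a = -10/3.

-10/3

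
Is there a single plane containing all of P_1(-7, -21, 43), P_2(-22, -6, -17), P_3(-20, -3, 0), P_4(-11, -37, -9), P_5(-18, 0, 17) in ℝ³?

Yes

The plane through P_1, P_2, P_3 has normal n = P_1P_2 × P_1P_3 = (435, 135, -75) and equation n·P = -9105.
Checking the remaining points: n·P_4 = -9105, n·P_5 = -9105.
All equal -9105, so all 5 points lie in one plane.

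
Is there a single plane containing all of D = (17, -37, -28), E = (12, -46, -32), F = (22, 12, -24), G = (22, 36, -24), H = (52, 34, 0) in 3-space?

Yes

The plane through D, E, F has normal n = DE × DF = (160, 0, -200) and equation n·P = 8320.
Checking the remaining points: n·G = 8320, n·H = 8320.
All equal 8320, so all 5 points lie in one plane.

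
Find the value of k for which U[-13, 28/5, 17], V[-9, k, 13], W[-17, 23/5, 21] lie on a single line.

Collinearity requires UV × UW = 0; each component is linear in k.
The x-component gives (4)k + (-132/5) = 0, so k = 33/5.
The remaining components then also vanish.

33/5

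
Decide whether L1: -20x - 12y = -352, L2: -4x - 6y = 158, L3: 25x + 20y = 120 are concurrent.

No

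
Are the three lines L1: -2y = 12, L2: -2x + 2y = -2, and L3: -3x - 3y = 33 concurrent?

Yes

Lines aᵢx + bᵢy = cᵢ with pairwise distinct directions are concurrent exactly when det[aᵢ bᵢ cᵢ] = 0.
Here the determinant is 0.
It vanishes, so the lines are concurrent at (-5, -6).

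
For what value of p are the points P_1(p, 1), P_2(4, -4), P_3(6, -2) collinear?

9

The three points are collinear iff det[P_1P_2; P_1P_3] = 0.
This determinant is linear in p: (-2)p + (18) = 0, so p = 9.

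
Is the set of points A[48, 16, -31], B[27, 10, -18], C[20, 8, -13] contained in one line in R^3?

No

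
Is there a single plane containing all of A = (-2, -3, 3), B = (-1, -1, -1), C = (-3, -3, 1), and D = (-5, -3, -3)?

Yes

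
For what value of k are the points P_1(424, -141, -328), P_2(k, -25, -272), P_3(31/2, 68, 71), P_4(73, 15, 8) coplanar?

Normal to plane P_1P_3P_4: n = (7980, -2793, 9633); plane equation n·P = 617709.
Requiring n·P_2 = 617709: (7980)k + (-2550351) = 617709.
So k = 397.

397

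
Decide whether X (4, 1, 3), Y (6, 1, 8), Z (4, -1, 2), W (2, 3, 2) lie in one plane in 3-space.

The four points are coplanar iff the 3×3 determinant with rows XY, XZ, XW is zero.
Rows: (2, 0, 5), (0, -2, -1), (-2, 2, -1).
Expanding along the first row: (2)(4) − (0)(-2) + (5)(-4) = -12.
Nonzero ⇒ not coplanar.

No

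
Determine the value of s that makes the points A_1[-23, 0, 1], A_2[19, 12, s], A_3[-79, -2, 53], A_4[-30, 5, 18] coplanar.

Normal to plane A_1A_3A_4: n = (-294, 588, -294); plane equation n·P = 6468.
Requiring n·A_2 = 6468: (-294)s + (1470) = 6468.
So s = -17.

-17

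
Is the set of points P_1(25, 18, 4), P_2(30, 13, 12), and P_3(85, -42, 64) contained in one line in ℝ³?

P_1P_2 = (5, -5, 8), P_1P_3 = (60, -60, 60).
Comparing components 2 and 3: (-5)(60) − (8)(-60) = 180 ≠ 0, so P_1P_2 and P_1P_3 are not parallel and the points are not collinear.

No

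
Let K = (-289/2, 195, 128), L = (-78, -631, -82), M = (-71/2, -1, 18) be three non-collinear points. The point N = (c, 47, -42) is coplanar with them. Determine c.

Coplanarity requires KL · (KM × KN) = 0.
KL = (133/2, -826, -210), KM = (109, -196, -110); the triple product is linear in c with coefficient 49700 and constant term -3603250.
Setting it to zero: c = 145/2.

145/2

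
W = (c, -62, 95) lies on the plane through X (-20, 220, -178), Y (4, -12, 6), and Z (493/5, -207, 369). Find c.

134/5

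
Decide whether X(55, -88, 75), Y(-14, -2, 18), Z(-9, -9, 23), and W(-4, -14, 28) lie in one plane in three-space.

No

With X as base: XY = (-69, 86, -57), XZ = (-64, 79, -52), XW = (-59, 74, -47).
XZ × XW = (135, 60, -75).
XY · (XZ × XW) = 120.
Since 120 ≠ 0, the four points are not coplanar.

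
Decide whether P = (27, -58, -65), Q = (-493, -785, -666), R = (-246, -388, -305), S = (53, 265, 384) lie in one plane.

Yes

With P as base: PQ = (-520, -727, -601), PR = (-273, -330, -240), PS = (26, 323, 449).
PR × PS = (-70650, 116337, -79599).
PQ · (PR × PS) = 0.
The scalar triple product vanishes, so the four points are coplanar.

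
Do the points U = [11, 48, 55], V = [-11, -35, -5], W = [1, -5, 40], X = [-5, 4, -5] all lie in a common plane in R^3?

No

A normal to the plane through U, V, W is n = UV × UW = (-1935, 270, 336).
The plane has equation n·P = 10155. For X: n·X = 9075.
9075 ≠ 10155, so X is off the plane.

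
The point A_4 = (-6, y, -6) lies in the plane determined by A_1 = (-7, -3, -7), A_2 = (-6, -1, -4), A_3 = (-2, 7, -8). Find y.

-1

The plane through A_1, A_2, A_3 has equation −32x + 16y = 176.
Substituting A_4: (16)y + (192) = 176, so y = -1.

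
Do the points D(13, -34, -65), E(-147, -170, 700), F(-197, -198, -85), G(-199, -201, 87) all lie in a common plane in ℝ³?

A normal to the plane through D, E, F is n = DE × DF = (128180, -163850, -2320).
The plane has equation n·P = 7388040. For G: n·G = 7224190.
7224190 ≠ 7388040, so G is off the plane.

No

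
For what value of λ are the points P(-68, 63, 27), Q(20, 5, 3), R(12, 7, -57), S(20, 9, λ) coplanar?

Normal to plane PQR: n = (3528, 5472, -288); plane equation n·X = 97056.
Requiring n·S = 97056: (-288)λ + (119808) = 97056.
So λ = 79.

79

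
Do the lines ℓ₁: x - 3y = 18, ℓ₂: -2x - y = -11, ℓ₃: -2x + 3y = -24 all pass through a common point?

No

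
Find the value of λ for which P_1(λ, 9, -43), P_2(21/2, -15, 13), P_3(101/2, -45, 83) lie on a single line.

-43/2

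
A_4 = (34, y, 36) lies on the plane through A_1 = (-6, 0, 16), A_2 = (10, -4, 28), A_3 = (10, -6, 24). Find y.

A normal to the plane is n = A_1A_2 × A_1A_3 = (40, 64, -32).
A_4 lies in the plane iff n · A_1A_4 = 0.
This gives (64)y + (960) = 0, so y = -15.

-15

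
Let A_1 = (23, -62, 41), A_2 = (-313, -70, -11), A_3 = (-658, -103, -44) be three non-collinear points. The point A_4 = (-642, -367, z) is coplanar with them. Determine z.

176

Coplanarity requires A_1A_2 · (A_1A_3 × A_1A_4) = 0.
A_1A_2 = (-336, -8, -52), A_1A_3 = (-681, -41, -85); the triple product is linear in z with coefficient 8328 and constant term -1465728.
Setting it to zero: z = 176.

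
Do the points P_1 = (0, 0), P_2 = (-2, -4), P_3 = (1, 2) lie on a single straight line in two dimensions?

P_1P_2 = (-2, -4), P_1P_3 = (1, 2).
Checking proportionality: P_1P_3 = -1/2·P_1P_2, so the vectors are parallel and the points are collinear.

Yes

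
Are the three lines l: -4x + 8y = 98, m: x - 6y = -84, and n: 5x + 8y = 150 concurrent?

The three lines meet at one point iff the augmented coefficient matrix [aᵢ bᵢ cᵢ] has rank < 3, i.e. its determinant vanishes.
Here the determinant is 76.
Nonzero, so no common point exists.

No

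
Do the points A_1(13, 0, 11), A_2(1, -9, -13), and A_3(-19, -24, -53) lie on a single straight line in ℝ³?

A_1A_2 = (-12, -9, -24), A_1A_3 = (-32, -24, -64).
A_1A_2 × A_1A_3 = (0, 0, 0).
The cross product vanishes, so the three points are collinear.

Yes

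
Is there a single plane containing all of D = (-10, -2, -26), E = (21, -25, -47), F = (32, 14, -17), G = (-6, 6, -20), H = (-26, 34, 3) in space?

No

The plane through D, E, F has normal n = DE × DF = (129, -1161, 1462) and equation n·P = -36980.
Checking the remaining points: n·G = -36980, n·H = -38442.
Since n·H = -38442 ≠ -36980, H is off the plane and the points are not all coplanar.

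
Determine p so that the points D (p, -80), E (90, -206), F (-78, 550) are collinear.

62

Collinearity: (D − E) must be parallel to (F − E) = (-168, 756).
Cross-multiplying the components: (p − 90)·(756) = (126)·(-168).
Solving gives p = 62.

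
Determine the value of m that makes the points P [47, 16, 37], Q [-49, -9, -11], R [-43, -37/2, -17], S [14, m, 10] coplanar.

Normal to plane PQR: n = (-306, -864, 1062); plane equation n·X = 11088.
Requiring n·S = 11088: (-864)m + (6336) = 11088.
So m = -11/2.

-11/2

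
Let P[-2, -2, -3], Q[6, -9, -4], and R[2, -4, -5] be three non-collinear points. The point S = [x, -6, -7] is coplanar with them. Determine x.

6

A normal to the plane is n = PQ × PR = (12, 12, 12).
S lies in the plane iff n · PS = 0.
This gives (12)x + (-72) = 0, so x = 6.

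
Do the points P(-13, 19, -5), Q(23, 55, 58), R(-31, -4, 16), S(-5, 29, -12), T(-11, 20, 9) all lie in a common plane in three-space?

Yes

The plane through P, Q, R has normal n = PQ × PR = (2205, -1890, -180) and equation n·X = -63675.
Checking the remaining points: n·S = -63675, n·T = -63675.
All equal -63675, so all 5 points lie in one plane.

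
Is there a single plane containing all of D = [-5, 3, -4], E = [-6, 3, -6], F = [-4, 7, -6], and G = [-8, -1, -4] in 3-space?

No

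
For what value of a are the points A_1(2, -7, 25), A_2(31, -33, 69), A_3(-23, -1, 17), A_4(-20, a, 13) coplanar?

The points are coplanar iff A_1A_2 · (A_1A_3 × A_1A_4) = 0.
Expanding, this is linear in a: (-868)a + (868) = 0.
So a = 1.

1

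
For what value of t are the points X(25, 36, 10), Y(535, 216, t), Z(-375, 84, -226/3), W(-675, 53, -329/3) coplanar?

12

Normal to plane XZW: n = (-12880/3, 35600/3, 26800); plane equation n·P = 1763600/3.
Requiring n·Y = 1763600/3: (26800)t + (798800/3) = 1763600/3.
So t = 12.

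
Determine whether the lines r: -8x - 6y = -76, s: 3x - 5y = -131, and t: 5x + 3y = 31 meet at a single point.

Intersecting r and s: solving the 2×2 system gives (x, y) = (-7, 22).
Substitute into t: (5)(-7) + (3)(22) = 31.
This equals 31, so (-7, 22) lies on all three lines and they are concurrent.

Yes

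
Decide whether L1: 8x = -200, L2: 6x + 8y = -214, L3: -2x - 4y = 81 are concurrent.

No

Intersecting L1 and L2: solving the 2×2 system gives (x, y) = (-25, -8).
Substitute into L3: (-2)(-25) + (-4)(-8) = 82.
But L3 requires 81 ≠ 82, so the three lines have no common point.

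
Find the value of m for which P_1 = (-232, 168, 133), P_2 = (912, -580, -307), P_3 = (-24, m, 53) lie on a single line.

Collinearity requires P_1P_2 × P_1P_3 = 0; each component is linear in m.
The x-component gives (440)m + (-14080) = 0, so m = 32.
The remaining components then also vanish.

32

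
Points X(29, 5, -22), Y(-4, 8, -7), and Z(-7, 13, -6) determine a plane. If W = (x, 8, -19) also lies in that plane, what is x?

The plane through X, Y, Z has equation −72x − 12y − 156z = 1284.
Substituting W: (-72)x + (2868) = 1284, so x = 22.

22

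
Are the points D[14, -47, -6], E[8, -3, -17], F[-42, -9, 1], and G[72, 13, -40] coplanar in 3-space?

No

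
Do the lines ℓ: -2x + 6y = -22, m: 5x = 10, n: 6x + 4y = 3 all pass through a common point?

No

Lines aᵢx + bᵢy = cᵢ with pairwise distinct directions are concurrent exactly when det[aᵢ bᵢ cᵢ] = 0.
Here the determinant is -90.
Nonzero, so no common point exists.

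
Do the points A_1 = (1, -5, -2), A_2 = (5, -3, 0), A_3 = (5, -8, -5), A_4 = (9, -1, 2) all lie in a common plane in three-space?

Yes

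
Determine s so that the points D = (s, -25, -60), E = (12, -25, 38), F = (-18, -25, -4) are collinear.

Direction EF = (-30, 0, -42). From the z-coordinate of D, the parameter along the line is τ = (-60 − 38)/(-42) = 7/3.
Then s = 12 + 7/3·(-30) = -58.

-58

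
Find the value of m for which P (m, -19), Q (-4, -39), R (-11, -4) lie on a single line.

Collinearity: (P − Q) must be parallel to (R − Q) = (-7, 35).
Cross-multiplying the components: (m − (-4))·(35) = (20)·(-7).
Solving gives m = -8.

-8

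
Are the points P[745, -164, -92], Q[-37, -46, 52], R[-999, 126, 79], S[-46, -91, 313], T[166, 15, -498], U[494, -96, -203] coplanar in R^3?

No

The plane through P, Q, R has normal n = PQ × PR = (-21582, -117414, -20988) and equation n·X = 5108202.
Checking the remaining points: n·S = 5108202, n·T = 5108202, n·U = 4870800.
Since n·U = 4870800 ≠ 5108202, U is off the plane and the points are not all coplanar.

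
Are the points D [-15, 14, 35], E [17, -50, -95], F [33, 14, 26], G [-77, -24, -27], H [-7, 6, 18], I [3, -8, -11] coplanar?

Yes

The plane through D, E, F has normal n = DE × DF = (576, -5952, 3072) and equation n·P = 15552.
Checking the remaining points: n·G = 15552, n·H = 15552, n·I = 15552.
All equal 15552, so all 6 points lie in one plane.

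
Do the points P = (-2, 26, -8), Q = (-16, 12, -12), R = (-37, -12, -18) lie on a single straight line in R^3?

No

PQ = (-14, -14, -4), PR = (-35, -38, -10).
PQ × PR = (-12, 0, 42).
The cross product is nonzero, so the points do not lie on one line.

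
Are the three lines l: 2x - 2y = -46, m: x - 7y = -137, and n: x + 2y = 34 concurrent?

Yes

Intersecting l and m: solving the 2×2 system gives (x, y) = (-4, 19).
Substitute into n: (1)(-4) + (2)(19) = 34.
This equals 34, so (-4, 19) lies on all three lines and they are concurrent.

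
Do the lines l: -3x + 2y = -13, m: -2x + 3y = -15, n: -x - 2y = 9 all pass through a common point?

Lines aᵢx + bᵢy = cᵢ with pairwise distinct directions are concurrent exactly when det[aᵢ bᵢ cᵢ] = 0.
Here the determinant is -16.
Nonzero, so no common point exists.

No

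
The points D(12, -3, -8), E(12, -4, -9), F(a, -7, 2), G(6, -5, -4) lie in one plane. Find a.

The points are coplanar iff DE · (DF × DG) = 0.
Expanding, this is linear in a: (6)a + (12) = 0.
So a = -2.

-2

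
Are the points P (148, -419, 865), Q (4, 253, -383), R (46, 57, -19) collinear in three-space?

PQ = (-144, 672, -1248), PR = (-102, 476, -884).
Each component of PR is 17/24 times the corresponding component of PQ, so PR = 17/24·PQ and the points are collinear.

Yes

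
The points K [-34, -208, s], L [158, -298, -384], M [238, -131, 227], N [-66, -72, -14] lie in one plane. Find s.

-378

Coplanarity ⇔ det[KL; KM; KN] = 0.
Expanding, this is linear in s: (-55488)s + (-20974464) = 0.
So s = -378.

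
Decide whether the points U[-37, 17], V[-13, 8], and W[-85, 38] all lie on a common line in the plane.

No

UV = (24, -9), UW = (-48, 21).
If collinear, UW would be a scalar multiple of UV. But (24)·(21) ≠ (-9)·(-48) (difference 72), so they are not parallel; the points are not collinear.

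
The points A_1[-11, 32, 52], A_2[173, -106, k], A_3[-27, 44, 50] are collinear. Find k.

Collinearity requires A_1A_2 × A_1A_3 = 0; each component is linear in k.
The x-component gives (-12)k + (900) = 0, so k = 75.
The remaining components then also vanish.

75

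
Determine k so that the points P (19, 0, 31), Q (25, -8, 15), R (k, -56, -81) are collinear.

Direction PQ = (6, -8, -16). From the y-coordinate of R, the parameter along the line is τ = (-56 − 0)/(-8) = 7.
Then k = 19 + 7·(6) = 61.

61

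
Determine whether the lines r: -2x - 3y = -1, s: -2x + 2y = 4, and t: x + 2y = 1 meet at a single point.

Yes

The three lines meet at one point iff the augmented coefficient matrix [aᵢ bᵢ cᵢ] has rank < 3, i.e. its determinant vanishes.
Here the determinant is 0.
It vanishes, so the lines are concurrent at (-1, 1).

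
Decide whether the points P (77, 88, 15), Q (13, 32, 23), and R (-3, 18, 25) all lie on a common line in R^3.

Yes

PQ = (-64, -56, 8), PR = (-80, -70, 10).
Each component of PR is 5/4 times the corresponding component of PQ, so PR = 5/4·PQ and the points are collinear.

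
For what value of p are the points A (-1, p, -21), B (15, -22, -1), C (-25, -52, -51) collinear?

Collinearity requires AB × AC = 0; each component is linear in p.
The x-component gives (50)p + (1700) = 0, so p = -34.
The remaining components then also vanish.

-34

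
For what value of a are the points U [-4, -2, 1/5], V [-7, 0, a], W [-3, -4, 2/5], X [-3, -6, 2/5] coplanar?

-2/5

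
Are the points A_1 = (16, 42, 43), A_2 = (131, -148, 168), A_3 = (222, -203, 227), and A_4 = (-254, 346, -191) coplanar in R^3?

With A_1 as base: A_1A_2 = (115, -190, 125), A_1A_3 = (206, -245, 184), A_1A_4 = (-270, 304, -234).
A_1A_3 × A_1A_4 = (1394, -1476, -3526).
A_1A_2 · (A_1A_3 × A_1A_4) = 0.
The scalar triple product vanishes, so the four points are coplanar.

Yes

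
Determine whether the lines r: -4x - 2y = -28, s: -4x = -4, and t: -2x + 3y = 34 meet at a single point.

Yes

Lines aᵢx + bᵢy = cᵢ with pairwise distinct directions are concurrent exactly when det[aᵢ bᵢ cᵢ] = 0.
Here the determinant is 0.
It vanishes, so the lines are concurrent at (1, 12).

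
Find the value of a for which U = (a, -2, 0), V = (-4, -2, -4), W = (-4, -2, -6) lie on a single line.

-4

Collinearity requires UV × UW = 0; each component is linear in a.
The y-component gives (-2)a + (-8) = 0, so a = -4.
The remaining components then also vanish.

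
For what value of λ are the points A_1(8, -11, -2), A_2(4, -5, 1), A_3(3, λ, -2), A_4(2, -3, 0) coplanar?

The points are coplanar iff A_1A_2 · (A_1A_3 × A_1A_4) = 0.
Expanding, this is linear in λ: (10)λ + (50) = 0.
So λ = -5.

-5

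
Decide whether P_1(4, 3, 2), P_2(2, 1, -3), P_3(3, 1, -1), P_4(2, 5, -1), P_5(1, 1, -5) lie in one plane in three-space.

The plane through P_1, P_2, P_3 has normal n = P_1P_2 × P_1P_3 = (-4, -1, 2) and equation n·P = -15.
Checking the remaining points: n·P_4 = -15, n·P_5 = -15.
All equal -15, so all 5 points lie in one plane.

Yes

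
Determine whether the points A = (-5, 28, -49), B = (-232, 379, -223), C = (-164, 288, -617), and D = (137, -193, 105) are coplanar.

Yes

With A as base: AB = (-227, 351, -174), AC = (-159, 260, -568), AD = (142, -221, 154).
AC × AD = (-85488, -56170, -1781).
AB · (AC × AD) = 0.
The scalar triple product vanishes, so the four points are coplanar.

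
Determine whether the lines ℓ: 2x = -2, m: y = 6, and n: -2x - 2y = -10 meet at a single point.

Yes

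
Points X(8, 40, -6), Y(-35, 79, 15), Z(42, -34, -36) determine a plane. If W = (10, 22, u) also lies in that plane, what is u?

The plane through X, Y, Z has equation 384x − 576y + 1856z = -31104.
Substituting W: (1856)u + (-8832) = -31104, so u = -12.

-12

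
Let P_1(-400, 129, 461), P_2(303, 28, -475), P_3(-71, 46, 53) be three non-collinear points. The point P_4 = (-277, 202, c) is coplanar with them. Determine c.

Coplanarity requires P_1P_2 · (P_1P_3 × P_1P_4) = 0.
P_1P_2 = (703, -101, -936), P_1P_3 = (329, -83, -408); the triple product is linear in c with coefficient -25120 and constant term 5551520.
Setting it to zero: c = 221.

221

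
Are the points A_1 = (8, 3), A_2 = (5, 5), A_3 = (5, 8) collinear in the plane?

A_1A_2 = (-3, 2), A_1A_3 = (-3, 5).
If collinear, A_1A_3 would be a scalar multiple of A_1A_2. But (-3)·(5) ≠ (2)·(-3) (difference -9), so they are not parallel; the points are not collinear.

No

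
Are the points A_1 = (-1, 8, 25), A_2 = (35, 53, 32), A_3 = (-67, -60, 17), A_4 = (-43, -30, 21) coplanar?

No

A normal to the plane through A_1, A_2, A_3 is n = A_1A_2 × A_1A_3 = (116, -174, 522).
The plane has equation n·P = 11542. For A_4: n·A_4 = 11194.
11194 ≠ 11542, so A_4 is off the plane.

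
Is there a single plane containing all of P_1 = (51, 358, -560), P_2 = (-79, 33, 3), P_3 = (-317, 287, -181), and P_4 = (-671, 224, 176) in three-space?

Yes

The four points are coplanar iff the 3×3 determinant with rows P_1P_2, P_1P_3, P_1P_4 is zero.
Rows: (-130, -325, 563), (-368, -71, 379), (-722, -134, 736).
Expanding along the first row: (-130)(-1470) − (-325)(2790) + (563)(-1950) = 0.
Zero determinant ⇒ coplanar.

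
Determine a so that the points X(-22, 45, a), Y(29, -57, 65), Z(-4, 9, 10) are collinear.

-20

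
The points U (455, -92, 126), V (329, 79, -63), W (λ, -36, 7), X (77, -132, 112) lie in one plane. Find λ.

14

Normal to plane UVX: n = (-9954, 69678, 69678); plane equation n·P = -2160018.
Requiring n·W = -2160018: (-9954)λ + (-2020662) = -2160018.
So λ = 14.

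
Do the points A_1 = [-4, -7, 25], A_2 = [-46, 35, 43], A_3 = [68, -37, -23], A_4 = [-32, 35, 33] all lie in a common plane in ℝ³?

No

The four points are coplanar iff the 3×3 determinant with rows A_1A_2, A_1A_3, A_1A_4 is zero.
Rows: (-42, 42, 18), (72, -30, -48), (-28, 42, 8).
Expanding along the first row: (-42)(1776) − (42)(-768) + (18)(2184) = -3024.
Nonzero ⇒ not coplanar.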